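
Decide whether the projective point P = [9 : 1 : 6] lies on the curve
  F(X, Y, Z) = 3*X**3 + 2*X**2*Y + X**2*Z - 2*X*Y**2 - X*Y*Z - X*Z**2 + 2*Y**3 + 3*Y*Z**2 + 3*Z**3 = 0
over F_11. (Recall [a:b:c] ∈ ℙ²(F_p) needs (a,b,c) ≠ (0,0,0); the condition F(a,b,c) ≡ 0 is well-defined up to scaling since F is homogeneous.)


F(9,1,6) ≡ 7 (mod 11); P is NOT on the curve.

Evaluate F(9, 1, 6) term-by-term (mod 11).
  3*X**3 ↦ 3·729·1·1 = 2187
  2*X**2*Y ↦ 2·81·1·1 = 162
  X**2*Z ↦ 1·81·1·6 = 486
  -2*X*Y**2 ↦ -2·9·1·1 = -18
  -X*Y*Z ↦ -1·9·1·6 = -54
  -X*Z**2 ↦ -1·9·1·36 = -324
  2*Y**3 ↦ 2·1·1·1 = 2
  3*Y*Z**2 ↦ 3·1·1·36 = 108
  3*Z**3 ↦ 3·1·1·216 = 648
Sum: F(9, 1, 6) = (2187) + (162) + (486) + (-18) + (-54) + (-324) + (2) + (108) + (648) = 3197.
Reducing mod 11: 3197 ≡ 7 (mod 11).
Since F(a, b, c) ≡ 7 ≠ 0 (mod 11), P does NOT lie on the curve.


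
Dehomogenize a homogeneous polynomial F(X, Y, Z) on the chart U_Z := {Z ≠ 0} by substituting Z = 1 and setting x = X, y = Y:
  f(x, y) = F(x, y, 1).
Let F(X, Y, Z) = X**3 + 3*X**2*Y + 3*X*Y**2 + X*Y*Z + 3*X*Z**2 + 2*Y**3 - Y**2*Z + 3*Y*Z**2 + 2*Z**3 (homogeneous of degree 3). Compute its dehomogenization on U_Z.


f(x, y) = x**3 + 3*x**2*y + 3*x*y**2 + x*y + 3*x + 2*y**3 - y**2 + 3*y + 2

On U_Z we set Z = 1. Each monomial c·X^i·Y^j·Z^k in F becomes c·x^i·y^j·1^k = c·x^i·y^j.
Substituting Z = 1: F(X, Y, 1) = x**3 + 3*x**2*y + 3*x*y**2 + x*y + 3*x + 2*y**3 - y**2 + 3*y + 2.
Note: deg(f) ≤ deg(F) = 3; strict inequality happens when F is divisible by Z (lost terms).


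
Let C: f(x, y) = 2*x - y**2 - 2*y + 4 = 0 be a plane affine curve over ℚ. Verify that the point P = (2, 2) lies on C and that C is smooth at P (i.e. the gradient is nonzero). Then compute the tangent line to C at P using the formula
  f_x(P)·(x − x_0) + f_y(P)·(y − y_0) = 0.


Tangent line at P: 2*x - 6*y + 8 = 0.

Step 1: f(2, 2) = 0, so P lies on C.
Step 2: partial derivatives
  f_x(x, y) = 2, f_y(x, y) = -2*y - 2.
  f_x(P) = 2, f_y(P) = -6 (gradient nonzero, so P is smooth).
Step 3: tangent line at P: 2·(x − 2) + -6·(y − 2) = 0.
Expanding: 2*x - 6*y + 8 = 0.


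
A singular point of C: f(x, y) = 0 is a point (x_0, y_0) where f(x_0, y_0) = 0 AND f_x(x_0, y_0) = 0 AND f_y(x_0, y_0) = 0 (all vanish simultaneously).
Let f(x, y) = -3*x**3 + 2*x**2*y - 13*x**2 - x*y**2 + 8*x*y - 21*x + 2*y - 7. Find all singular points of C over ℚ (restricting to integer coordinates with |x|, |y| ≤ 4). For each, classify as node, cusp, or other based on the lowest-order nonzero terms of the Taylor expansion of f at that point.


Singular points: {(-1, 2)}; classification: cusp.

Compute partial derivatives:
  f_x = -9*x**2 + 4*x*y - 26*x - y**2 + 8*y - 21.
  f_y = 2*x**2 - 2*x*y + 8*x + 2.
Scan x_0 ∈ {−4, ..., 4}. For each x_0, f_y(x_0, y) is a polynomial in y; find its integer roots y ∈ {−4, ..., 4}, then test f_x and f at those candidates.
  x = -4: f_y(-4, y) = 8*y + 2; no integer root y with |y| ≤ 4.
  x = -3: f_y(-3, y) = 6*y - 4; no integer root y with |y| ≤ 4.
  x = -2: f_y(-2, y) = 4*y - 6; no integer root y with |y| ≤ 4.
  x = -1: f_y(-1, y) = 2*y - 4; vanishes at y ∈ {2}. (-1, 2): f_x = 0, f = 0 — SINGULAR.
  x = 0: f_y(0, y) = 2; no integer root y with |y| ≤ 4.
  x = 1: f_y(1, y) = 12 - 2*y; no integer root y with |y| ≤ 4.
  x = 2: f_y(2, y) = 26 - 4*y; no integer root y with |y| ≤ 4.
  x = 3: f_y(3, y) = 44 - 6*y; no integer root y with |y| ≤ 4.
  x = 4: f_y(4, y) = 66 - 8*y; no integer root y with |y| ≤ 4.
Only singular point on the grid: (-1, 2).
Classify: substitute x = -1 + u, y = 2 + v and expand: f = -3*u**3 + 2*u**2*v - u*v**2 + v**2.
No constant or linear terms (consistent with a singular point). Quadratic part: v**2. Cubic part: -3*u**3 + 2*u**2*v - u*v**2.
The quadratic part v**2 is a perfect square, so there is a single (double) tangent line v = 0, i.e. y = 2. Restricting the cubic part to that line (v = 0) leaves -3*u**3 ≠ 0, so f is not divisible by v and the branch is v² ≈ 3*u**3 to lowest order — this is a cusp.
Classification: cusp.


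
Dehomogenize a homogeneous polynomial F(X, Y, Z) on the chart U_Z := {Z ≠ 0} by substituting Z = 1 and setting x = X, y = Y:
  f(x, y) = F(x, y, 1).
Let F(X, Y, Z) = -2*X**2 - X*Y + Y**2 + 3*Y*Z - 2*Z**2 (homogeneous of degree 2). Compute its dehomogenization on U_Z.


f(x, y) = -2*x**2 - x*y + y**2 + 3*y - 2

On U_Z we set Z = 1. Each monomial c·X^i·Y^j·Z^k in F becomes c·x^i·y^j·1^k = c·x^i·y^j.
Substituting Z = 1: F(X, Y, 1) = -2*x**2 - x*y + y**2 + 3*y - 2.
Note: deg(f) ≤ deg(F) = 2; strict inequality happens when F is divisible by Z (lost terms).


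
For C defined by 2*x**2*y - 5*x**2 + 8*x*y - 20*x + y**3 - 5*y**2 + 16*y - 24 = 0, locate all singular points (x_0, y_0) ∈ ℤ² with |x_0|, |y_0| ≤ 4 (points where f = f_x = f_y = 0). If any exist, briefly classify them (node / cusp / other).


Singular points: {(-2, 2)}; classification: node.

Compute partial derivatives:
  f_x = 4*x*y - 10*x + 8*y - 20.
  f_y = 2*x**2 + 8*x + 3*y**2 - 10*y + 16.
Scan x_0 ∈ {−4, ..., 4}. For each x_0, f_y(x_0, y) is a polynomial in y; find its integer roots y ∈ {−4, ..., 4}, then test f_x and f at those candidates.
  x = -4: f_y(-4, y) = 3*y**2 - 10*y + 16; no integer root y with |y| ≤ 4.
  x = -3: f_y(-3, y) = 3*y**2 - 10*y + 10; no integer root y with |y| ≤ 4.
  x = -2: f_y(-2, y) = 3*y**2 - 10*y + 8; vanishes at y ∈ {2}. (-2, 2): f_x = 0, f = 0 — SINGULAR.
  x = -1: f_y(-1, y) = 3*y**2 - 10*y + 10; no integer root y with |y| ≤ 4.
  x = 0: f_y(0, y) = 3*y**2 - 10*y + 16; no integer root y with |y| ≤ 4.
  x = 1: f_y(1, y) = 3*y**2 - 10*y + 26; no integer root y with |y| ≤ 4.
  x = 2: f_y(2, y) = 3*y**2 - 10*y + 40; no integer root y with |y| ≤ 4.
  x = 3: f_y(3, y) = 3*y**2 - 10*y + 58; no integer root y with |y| ≤ 4.
  x = 4: f_y(4, y) = 3*y**2 - 10*y + 80; no integer root y with |y| ≤ 4.
Only singular point on the grid: (-2, 2).
Classify: substitute x = -2 + u, y = 2 + v and expand: f = 2*u**2*v - u**2 + v**3 + v**2.
No constant or linear terms (consistent with a singular point). Quadratic part: -u**2 + v**2. Cubic part: 2*u**2*v + v**3.
The quadratic part v**2 - u**2 = (v − u)(v + u) splits into two distinct linear factors, so there are two distinct tangent lines y − 2 = ±(x − -2) — this is a node (ordinary double point).
Classification: node.


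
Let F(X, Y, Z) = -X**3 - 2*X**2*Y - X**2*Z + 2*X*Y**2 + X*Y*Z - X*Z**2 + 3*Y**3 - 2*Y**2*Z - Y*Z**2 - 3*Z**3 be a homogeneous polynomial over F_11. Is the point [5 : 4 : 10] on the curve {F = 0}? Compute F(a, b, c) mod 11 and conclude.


F(5,4,10) ≡ 3 (mod 11); P is NOT on the curve.

Evaluate F(5, 4, 10) term-by-term (mod 11).
  -X**3 ↦ -1·125·1·1 = -125
  -2*X**2*Y ↦ -2·25·4·1 = -200
  -X**2*Z ↦ -1·25·1·10 = -250
  2*X*Y**2 ↦ 2·5·16·1 = 160
  X*Y*Z ↦ 1·5·4·10 = 200
  -X*Z**2 ↦ -1·5·1·100 = -500
  3*Y**3 ↦ 3·1·64·1 = 192
  -2*Y**2*Z ↦ -2·1·16·10 = -320
  -Y*Z**2 ↦ -1·1·4·100 = -400
  -3*Z**3 ↦ -3·1·1·1000 = -3000
Sum: F(5, 4, 10) = (-125) + (-200) + (-250) + (160) + (200) + (-500) + (192) + (-320) + (-400) + (-3000) = -4243.
Reducing mod 11: -4243 ≡ 3 (mod 11).
Since F(a, b, c) ≡ 3 ≠ 0 (mod 11), P does NOT lie on the curve.


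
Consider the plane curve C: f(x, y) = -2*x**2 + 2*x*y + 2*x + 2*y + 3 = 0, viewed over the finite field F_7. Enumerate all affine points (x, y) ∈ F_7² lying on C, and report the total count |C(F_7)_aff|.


Affine F_7-points: {(0, 2), (1, 1), (2, 6), (3, 2), (4, 0), (5, 6)}; count = 6.

For each of the 49 pairs (x, y) ∈ F_7², evaluate f(x, y) mod 7. Record the zeros.
  x = 0: [0↦3, 1↦5, 2↦0, 3↦2, 4↦4, 5↦6, 6↦1]  zeros at y ∈ {2}
  x = 1: [0↦3, 1↦0, 2↦4, 3↦1, 4↦5, 5↦2, 6↦6]  zeros at y ∈ {1}
  x = 2: [0↦6, 1↦5, 2↦4, 3↦3, 4↦2, 5↦1, 6↦0]  zeros at y ∈ {6}
  x = 3: [0↦5, 1↦6, 2↦0, 3↦1, 4↦2, 5↦3, 6↦4]  zeros at y ∈ {2}
  x = 4: [0↦0, 1↦3, 2↦6, 3↦2, 4↦5, 5↦1, 6↦4]  zeros at y ∈ {0}
  x = 5: [0↦5, 1↦3, 2↦1, 3↦6, 4↦4, 5↦2, 6↦0]  zeros at y ∈ {6}
  x = 6: [0↦6, 1↦6, 2↦6, 3↦6, 4↦6, 5↦6, 6↦6]  zeros at y ∈ ∅
Collecting zeros: affine points = {(0, 2), (1, 1), (2, 6), (3, 2), (4, 0), (5, 6)}.
Total count |C(F_7)_aff| = 6.


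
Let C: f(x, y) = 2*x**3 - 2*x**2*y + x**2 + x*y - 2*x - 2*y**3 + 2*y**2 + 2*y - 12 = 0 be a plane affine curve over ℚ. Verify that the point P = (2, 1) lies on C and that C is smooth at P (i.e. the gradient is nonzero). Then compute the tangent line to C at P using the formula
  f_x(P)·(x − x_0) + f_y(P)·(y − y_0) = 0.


Tangent line at P: 19*x - 6*y - 32 = 0.

Step 1: f(2, 1) = 0, so P lies on C.
Step 2: partial derivatives
  f_x(x, y) = 6*x**2 - 4*x*y + 2*x + y - 2, f_y(x, y) = -2*x**2 + x - 6*y**2 + 4*y + 2.
  f_x(P) = 19, f_y(P) = -6 (gradient nonzero, so P is smooth).
Step 3: tangent line at P: 19·(x − 2) + -6·(y − 1) = 0.
Expanding: 19*x - 6*y - 32 = 0.


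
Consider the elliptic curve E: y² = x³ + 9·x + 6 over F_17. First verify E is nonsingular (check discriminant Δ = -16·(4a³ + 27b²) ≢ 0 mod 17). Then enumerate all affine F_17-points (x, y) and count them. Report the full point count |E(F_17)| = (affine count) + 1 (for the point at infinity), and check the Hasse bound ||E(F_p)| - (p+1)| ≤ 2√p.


Affine points = {(1, 4), (1, 13), (2, 7), (2, 10), (3, 3), (3, 14), (4, 2), (4, 15), (6, 2), (6, 15), (7, 2), (7, 15), (9, 0), (10, 5), (10, 12), (11, 5), (11, 12), (13, 5), (13, 12), (16, 8), (16, 9)}; affine count = 21; |E(F_17)| = 22.

Discriminant check: Δ ∝ 4a³ + 27b² = 4·9³ + 27·6² = 4·729 + 27·36 ≡ 12 (mod 17). Nonzero ⇒ E is nonsingular.
For each x ∈ F_17, compute rhs = x³ + 9·x + 6 mod 17, then count y ∈ F_17 with y² ≡ rhs.
  x = 0: rhs = 6, matching y values: none (0 points).
  x = 1: rhs = 16, matching y values: 4, 13 (2 points).
  x = 2: rhs = 15, matching y values: 7, 10 (2 points).
  x = 3: rhs = 9, matching y values: 3, 14 (2 points).
  x = 4: rhs = 4, matching y values: 2, 15 (2 points).
  x = 5: rhs = 6, matching y values: none (0 points).
  x = 6: rhs = 4, matching y values: 2, 15 (2 points).
  x = 7: rhs = 4, matching y values: 2, 15 (2 points).
  x = 8: rhs = 12, matching y values: none (0 points).
  x = 9: rhs = 0, matching y values: 0 (1 points).
  x = 10: rhs = 8, matching y values: 5, 12 (2 points).
  x = 11: rhs = 8, matching y values: 5, 12 (2 points).
  x = 12: rhs = 6, matching y values: none (0 points).
  x = 13: rhs = 8, matching y values: 5, 12 (2 points).
  x = 14: rhs = 3, matching y values: none (0 points).
  x = 15: rhs = 14, matching y values: none (0 points).
  x = 16: rhs = 13, matching y values: 8, 9 (2 points).
Total affine count: 21.
Full point count |E(F_17)| = 21 + 1 = 22.
Hasse bound: |22 − (17+1)| = |4| = 4 ≤ 2√17 ≈ 8.2462 ✓.


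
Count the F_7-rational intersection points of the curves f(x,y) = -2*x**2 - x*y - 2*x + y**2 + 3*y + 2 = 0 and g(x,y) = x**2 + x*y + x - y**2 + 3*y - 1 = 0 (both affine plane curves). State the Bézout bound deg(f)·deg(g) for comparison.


Common zeros: {(6, 1)}; count = 1; Bézout bound = 4.

deg(f) = 2, deg(g) = 2, so Bézout bound = 4.
Scan x ∈ F_7. For each x, list the y ∈ F_7 with f(x, y) ≡ 0 and those with g(x, y) ≡ 0 (mod 7); the common zeros in that column are the intersection.
  x = 0: f ≡ 0 at y ∈ {5, 6}; g ≡ 0 at y ∈ ∅; common: ∅.
  x = 1: f ≡ 0 at y ∈ ∅; g ≡ 0 at y ∈ ∅; common: ∅.
  x = 2: f ≡ 0 at y ∈ ∅; g ≡ 0 at y ∈ ∅; common: ∅.
  x = 3: f ≡ 0 at y ∈ {1, 6}; g ≡ 0 at y ∈ ∅; common: ∅.
  x = 4: f ≡ 0 at y ∈ ∅; g ≡ 0 at y ∈ ∅; common: ∅.
  x = 5: f ≡ 0 at y ∈ ∅; g ≡ 0 at y ∈ ∅; common: ∅.
  x = 6: f ≡ 0 at y ∈ {1, 2}; g ≡ 0 at y ∈ {1}; common: {1}.
Collecting: common zeros = {(6, 1)}, so the count is 1.
Comparison with the Bézout bound: 1 ≤ 4 = deg(f)·deg(g), as expected for curves with no common component (the affine F_7-count falls short of the bound because intersections may lie at infinity, over extension fields, or carry multiplicity).


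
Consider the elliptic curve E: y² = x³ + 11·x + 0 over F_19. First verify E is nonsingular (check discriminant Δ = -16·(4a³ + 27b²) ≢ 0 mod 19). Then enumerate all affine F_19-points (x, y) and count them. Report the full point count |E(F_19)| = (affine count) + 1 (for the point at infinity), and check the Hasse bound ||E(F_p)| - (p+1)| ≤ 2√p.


Affine points = {(0, 0), (2, 7), (2, 12), (5, 3), (5, 16), (6, 4), (6, 15), (8, 7), (8, 12), (9, 7), (9, 12), (12, 6), (12, 13), (15, 5), (15, 14), (16, 4), (16, 15), (18, 8), (18, 11)}; affine count = 19; |E(F_19)| = 20.

Discriminant check: Δ ∝ 4a³ + 27b² = 4·11³ + 27·0² = 4·1331 + 27·0 ≡ 4 (mod 19). Nonzero ⇒ E is nonsingular.
For each x ∈ F_19, compute rhs = x³ + 11·x + 0 mod 19, then count y ∈ F_19 with y² ≡ rhs.
  x = 0: rhs = 0, matching y values: 0 (1 points).
  x = 1: rhs = 12, matching y values: none (0 points).
  x = 2: rhs = 11, matching y values: 7, 12 (2 points).
  x = 3: rhs = 3, matching y values: none (0 points).
  x = 4: rhs = 13, matching y values: none (0 points).
  x = 5: rhs = 9, matching y values: 3, 16 (2 points).
  x = 6: rhs = 16, matching y values: 4, 15 (2 points).
  x = 7: rhs = 2, matching y values: none (0 points).
  x = 8: rhs = 11, matching y values: 7, 12 (2 points).
  x = 9: rhs = 11, matching y values: 7, 12 (2 points).
  x = 10: rhs = 8, matching y values: none (0 points).
  x = 11: rhs = 8, matching y values: none (0 points).
  x = 12: rhs = 17, matching y values: 6, 13 (2 points).
  x = 13: rhs = 3, matching y values: none (0 points).
  x = 14: rhs = 10, matching y values: none (0 points).
  x = 15: rhs = 6, matching y values: 5, 14 (2 points).
  x = 16: rhs = 16, matching y values: 4, 15 (2 points).
  x = 17: rhs = 8, matching y values: none (0 points).
  x = 18: rhs = 7, matching y values: 8, 11 (2 points).
Total affine count: 19.
Full point count |E(F_19)| = 19 + 1 = 20.
Hasse bound: |20 − (19+1)| = |0| = 0 ≤ 2√19 ≈ 8.7178 ✓.


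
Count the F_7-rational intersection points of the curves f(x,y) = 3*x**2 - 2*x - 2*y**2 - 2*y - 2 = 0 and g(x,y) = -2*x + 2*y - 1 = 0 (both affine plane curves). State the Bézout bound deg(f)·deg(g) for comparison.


Common zeros: {(0, 4), (6, 3)}; count = 2; Bézout bound = 2.

deg(f) = 2, deg(g) = 1, so Bézout bound = 2.
Scan x ∈ F_7. For each x, list the y ∈ F_7 with f(x, y) ≡ 0 and those with g(x, y) ≡ 0 (mod 7); the common zeros in that column are the intersection.
  x = 0: f ≡ 0 at y ∈ {2, 4}; g ≡ 0 at y ∈ {4}; common: {4}.
  x = 1: f ≡ 0 at y ∈ ∅; g ≡ 0 at y ∈ {5}; common: ∅.
  x = 2: f ≡ 0 at y ∈ ∅; g ≡ 0 at y ∈ {6}; common: ∅.
  x = 3: f ≡ 0 at y ∈ {2, 4}; g ≡ 0 at y ∈ {0}; common: ∅.
  x = 4: f ≡ 0 at y ∈ {3}; g ≡ 0 at y ∈ {1}; common: ∅.
  x = 5: f ≡ 0 at y ∈ {0, 6}; g ≡ 0 at y ∈ {2}; common: ∅.
  x = 6: f ≡ 0 at y ∈ {3}; g ≡ 0 at y ∈ {3}; common: {3}.
Collecting: common zeros = {(0, 4), (6, 3)}, so the count is 2.
Comparison with the Bézout bound: 2 ≤ 2 = deg(f)·deg(g), as expected for curves with no common component (the bound is attained).


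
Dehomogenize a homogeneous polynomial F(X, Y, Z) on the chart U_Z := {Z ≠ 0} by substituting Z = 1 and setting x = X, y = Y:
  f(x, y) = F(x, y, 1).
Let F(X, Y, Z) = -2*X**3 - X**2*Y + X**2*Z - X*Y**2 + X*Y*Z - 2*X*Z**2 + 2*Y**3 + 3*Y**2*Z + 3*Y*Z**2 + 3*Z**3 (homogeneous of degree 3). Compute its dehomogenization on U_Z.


f(x, y) = -2*x**3 - x**2*y + x**2 - x*y**2 + x*y - 2*x + 2*y**3 + 3*y**2 + 3*y + 3

On U_Z we set Z = 1. Each monomial c·X^i·Y^j·Z^k in F becomes c·x^i·y^j·1^k = c·x^i·y^j.
Substituting Z = 1: F(X, Y, 1) = -2*x**3 - x**2*y + x**2 - x*y**2 + x*y - 2*x + 2*y**3 + 3*y**2 + 3*y + 3.
Note: deg(f) ≤ deg(F) = 3; strict inequality happens when F is divisible by Z (lost terms).


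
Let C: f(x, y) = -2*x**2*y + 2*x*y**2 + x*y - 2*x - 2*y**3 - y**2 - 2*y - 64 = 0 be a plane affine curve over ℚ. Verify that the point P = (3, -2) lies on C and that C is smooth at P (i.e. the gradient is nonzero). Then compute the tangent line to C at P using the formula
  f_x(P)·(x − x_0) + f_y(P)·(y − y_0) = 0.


Tangent line at P: 28*x - 61*y - 206 = 0.

Step 1: f(3, -2) = 0, so P lies on C.
Step 2: partial derivatives
  f_x(x, y) = -4*x*y + 2*y**2 + y - 2, f_y(x, y) = -2*x**2 + 4*x*y + x - 6*y**2 - 2*y - 2.
  f_x(P) = 28, f_y(P) = -61 (gradient nonzero, so P is smooth).
Step 3: tangent line at P: 28·(x − 3) + -61·(y − -2) = 0.
Expanding: 28*x - 61*y - 206 = 0.


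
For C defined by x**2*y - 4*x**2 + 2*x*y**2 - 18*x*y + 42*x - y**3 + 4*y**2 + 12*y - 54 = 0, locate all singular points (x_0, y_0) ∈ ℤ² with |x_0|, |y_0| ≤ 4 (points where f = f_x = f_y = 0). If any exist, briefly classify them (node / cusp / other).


Singular points: {(3, 3)}; classification: node.

Compute partial derivatives:
  f_x = 2*x*y - 8*x + 2*y**2 - 18*y + 42.
  f_y = x**2 + 4*x*y - 18*x - 3*y**2 + 8*y + 12.
Scan x_0 ∈ {−4, ..., 4}. For each x_0, f_y(x_0, y) is a polynomial in y; find its integer roots y ∈ {−4, ..., 4}, then test f_x and f at those candidates.
  x = -4: f_y(-4, y) = -3*y**2 - 8*y + 100; no integer root y with |y| ≤ 4.
  x = -3: f_y(-3, y) = -3*y**2 - 4*y + 75; no integer root y with |y| ≤ 4.
  x = -2: f_y(-2, y) = 52 - 3*y**2; no integer root y with |y| ≤ 4.
  x = -1: f_y(-1, y) = -3*y**2 + 4*y + 31; no integer root y with |y| ≤ 4.
  x = 0: f_y(0, y) = -3*y**2 + 8*y + 12; no integer root y with |y| ≤ 4.
  x = 1: f_y(1, y) = -3*y**2 + 12*y - 5; no integer root y with |y| ≤ 4.
  x = 2: f_y(2, y) = -3*y**2 + 16*y - 20; vanishes at y ∈ {2}. (2, 2): f_x = 6 ≠ 0.
  x = 3: f_y(3, y) = -3*y**2 + 20*y - 33; vanishes at y ∈ {3}. (3, 3): f_x = 0, f = 0 — SINGULAR.
  x = 4: f_y(4, y) = -3*y**2 + 24*y - 44; no integer root y with |y| ≤ 4.
Only singular point on the grid: (3, 3).
Classify: substitute x = 3 + u, y = 3 + v and expand: f = u**2*v - u**2 + 2*u*v**2 - v**3 + v**2.
No constant or linear terms (consistent with a singular point). Quadratic part: -u**2 + v**2. Cubic part: u**2*v + 2*u*v**2 - v**3.
The quadratic part v**2 - u**2 = (v − u)(v + u) splits into two distinct linear factors, so there are two distinct tangent lines y − 3 = ±(x − 3) — this is a node (ordinary double point).
Classification: node.


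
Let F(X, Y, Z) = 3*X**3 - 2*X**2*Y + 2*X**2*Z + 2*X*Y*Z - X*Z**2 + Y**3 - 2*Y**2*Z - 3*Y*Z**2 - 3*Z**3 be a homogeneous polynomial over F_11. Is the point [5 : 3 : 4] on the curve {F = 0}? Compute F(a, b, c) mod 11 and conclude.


F(5,3,4) ≡ 7 (mod 11); P is NOT on the curve.

Evaluate F(5, 3, 4) term-by-term (mod 11).
  3*X**3 ↦ 3·125·1·1 = 375
  -2*X**2*Y ↦ -2·25·3·1 = -150
  2*X**2*Z ↦ 2·25·1·4 = 200
  2*X*Y*Z ↦ 2·5·3·4 = 120
  -X*Z**2 ↦ -1·5·1·16 = -80
  Y**3 ↦ 1·1·27·1 = 27
  -2*Y**2*Z ↦ -2·1·9·4 = -72
  -3*Y*Z**2 ↦ -3·1·3·16 = -144
  -3*Z**3 ↦ -3·1·1·64 = -192
Sum: F(5, 3, 4) = (375) + (-150) + (200) + (120) + (-80) + (27) + (-72) + (-144) + (-192) = 84.
Reducing mod 11: 84 ≡ 7 (mod 11).
Since F(a, b, c) ≡ 7 ≠ 0 (mod 11), P does NOT lie on the curve.


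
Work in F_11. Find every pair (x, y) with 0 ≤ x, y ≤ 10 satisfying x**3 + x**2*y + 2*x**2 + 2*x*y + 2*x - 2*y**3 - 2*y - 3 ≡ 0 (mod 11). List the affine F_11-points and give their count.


Affine F_11-points: {(2, 7), (3, 3), (4, 1), (5, 9), (6, 0), (6, 1), (6, 10), (8, 8), (9, 1), (9, 4), (9, 6)}; count = 11.

For each of the 121 pairs (x, y) ∈ F_11², evaluate f(x, y) mod 11. Record the zeros.
  x = 0: [0↦8, 1↦4, 2↦10, 3↦3, 4↦4, 5↦1, 6↦4, 7↦1, 8↦2, 9↦6, 10↦1]  zeros at y ∈ ∅
  x = 1: [0↦2, 1↦1, 2↦10, 3↦6, 4↦10, 5↦10, 6↦5, 7↦5, 8↦9, 9↦5, 10↦3]  zeros at y ∈ ∅
  x = 2: [0↦6, 1↦10, 2↦2, 3↦3, 4↦1, 5↦6, 6↦6, 7↦0, 8↦9, 9↦10, 10↦2]  zeros at y ∈ {7}
  x = 3: [0↦4, 1↦4, 2↦3, 3↦0, 4↦5, 5↦6, 6↦2, 7↦3, 8↦8, 9↦5, 10↦4]  zeros at y ∈ {3}
  x = 4: [0↦2, 1↦0, 2↦8, 3↦3, 4↦6, 5↦5, 6↦10, 7↦9, 8↦1, 9↦7, 10↦4]  zeros at y ∈ {1}
  x = 5: [0↦6, 1↦4, 2↦1, 3↦7, 4↦10, 5↦9, 6↦3, 7↦2, 8↦5, 9↦0, 10↦8]  zeros at y ∈ {9}
  x = 6: [0↦0, 1↦0, 2↦10, 3↦7, 4↦1, 5↦2, 6↦9, 7↦10, 8↦4, 9↦1, 10↦0]  zeros at y ∈ {0, 1, 10}
  x = 7: [0↦1, 1↦5, 2↦8, 3↦9, 4↦7, 5↦1, 6↦1, 7↦6, 8↦4, 9↦5, 10↦8]  zeros at y ∈ ∅
  x = 8: [0↦4, 1↦3, 2↦1, 3↦8, 4↦1, 5↦1, 6↦7, 7↦7, 8↦0, 9↦7, 10↦5]  zeros at y ∈ {8}
  x = 9: [0↦4, 1↦0, 2↦6, 3↦10, 4↦0, 5↦8, 6↦0, 7↦8, 8↦9, 9↦2, 10↦8]  zeros at y ∈ {1, 4, 6}
  x = 10: [0↦7, 1↦2, 2↦7, 3↦10, 4↦10, 5↦6, 6↦8, 7↦4, 8↦4, 9↦7, 10↦1]  zeros at y ∈ ∅
Collecting zeros: affine points = {(2, 7), (3, 3), (4, 1), (5, 9), (6, 0), (6, 1), (6, 10), (8, 8), (9, 1), (9, 4), (9, 6)}.
Total count |C(F_11)_aff| = 11.


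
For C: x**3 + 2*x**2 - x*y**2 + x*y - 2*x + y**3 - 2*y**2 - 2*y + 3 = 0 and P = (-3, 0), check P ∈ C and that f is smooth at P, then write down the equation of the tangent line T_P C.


Tangent line at P: 13*x - 5*y + 39 = 0.

Step 1: f(-3, 0) = 0, so P lies on C.
Step 2: partial derivatives
  f_x(x, y) = 3*x**2 + 4*x - y**2 + y - 2, f_y(x, y) = -2*x*y + x + 3*y**2 - 4*y - 2.
  f_x(P) = 13, f_y(P) = -5 (gradient nonzero, so P is smooth).
Step 3: tangent line at P: 13·(x − -3) + -5·(y − 0) = 0.
Expanding: 13*x - 5*y + 39 = 0.


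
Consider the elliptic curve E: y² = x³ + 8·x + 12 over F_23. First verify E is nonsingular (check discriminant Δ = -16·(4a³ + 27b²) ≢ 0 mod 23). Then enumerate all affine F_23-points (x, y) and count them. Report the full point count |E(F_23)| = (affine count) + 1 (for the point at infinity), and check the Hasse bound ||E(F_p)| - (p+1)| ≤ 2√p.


Affine points = {(0, 9), (0, 14), (2, 6), (2, 17), (4, 4), (4, 19), (5, 4), (5, 19), (6, 0), (8, 6), (8, 17), (9, 10), (9, 13), (13, 6), (13, 17), (14, 4), (14, 19), (16, 2), (16, 21), (17, 1), (17, 22), (18, 10), (18, 13), (19, 10), (19, 13), (22, 7), (22, 16)}; affine count = 27; |E(F_23)| = 28.

Discriminant check: Δ ∝ 4a³ + 27b² = 4·8³ + 27·12² = 4·512 + 27·144 ≡ 2 (mod 23). Nonzero ⇒ E is nonsingular.
For each x ∈ F_23, compute rhs = x³ + 8·x + 12 mod 23, then count y ∈ F_23 with y² ≡ rhs.
  x = 0: rhs = 12, matching y values: 9, 14 (2 points).
  x = 1: rhs = 21, matching y values: none (0 points).
  x = 2: rhs = 13, matching y values: 6, 17 (2 points).
  x = 3: rhs = 17, matching y values: none (0 points).
  x = 4: rhs = 16, matching y values: 4, 19 (2 points).
  x = 5: rhs = 16, matching y values: 4, 19 (2 points).
  x = 6: rhs = 0, matching y values: 0 (1 points).
  x = 7: rhs = 20, matching y values: none (0 points).
  x = 8: rhs = 13, matching y values: 6, 17 (2 points).
  x = 9: rhs = 8, matching y values: 10, 13 (2 points).
  x = 10: rhs = 11, matching y values: none (0 points).
  x = 11: rhs = 5, matching y values: none (0 points).
  x = 12: rhs = 19, matching y values: none (0 points).
  x = 13: rhs = 13, matching y values: 6, 17 (2 points).
  x = 14: rhs = 16, matching y values: 4, 19 (2 points).
  x = 15: rhs = 11, matching y values: none (0 points).
  x = 16: rhs = 4, matching y values: 2, 21 (2 points).
  x = 17: rhs = 1, matching y values: 1, 22 (2 points).
  x = 18: rhs = 8, matching y values: 10, 13 (2 points).
  x = 19: rhs = 8, matching y values: 10, 13 (2 points).
  x = 20: rhs = 7, matching y values: none (0 points).
  x = 21: rhs = 11, matching y values: none (0 points).
  x = 22: rhs = 3, matching y values: 7, 16 (2 points).
Total affine count: 27.
Full point count |E(F_23)| = 27 + 1 = 28.
Hasse bound: |28 − (23+1)| = |4| = 4 ≤ 2√23 ≈ 9.5917 ✓.


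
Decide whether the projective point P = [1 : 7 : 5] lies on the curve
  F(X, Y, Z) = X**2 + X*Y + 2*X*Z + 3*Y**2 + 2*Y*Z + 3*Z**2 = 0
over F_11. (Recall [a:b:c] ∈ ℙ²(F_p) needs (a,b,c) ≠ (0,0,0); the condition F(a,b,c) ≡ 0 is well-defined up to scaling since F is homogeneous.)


F(1,7,5) ≡ 2 (mod 11); P is NOT on the curve.

Evaluate F(1, 7, 5) term-by-term (mod 11).
  X**2 ↦ 1·1·1·1 = 1
  X*Y ↦ 1·1·7·1 = 7
  2*X*Z ↦ 2·1·1·5 = 10
  3*Y**2 ↦ 3·1·49·1 = 147
  2*Y*Z ↦ 2·1·7·5 = 70
  3*Z**2 ↦ 3·1·1·25 = 75
Sum: F(1, 7, 5) = (1) + (7) + (10) + (147) + (70) + (75) = 310.
Reducing mod 11: 310 ≡ 2 (mod 11).
Since F(a, b, c) ≡ 2 ≠ 0 (mod 11), P does NOT lie on the curve.


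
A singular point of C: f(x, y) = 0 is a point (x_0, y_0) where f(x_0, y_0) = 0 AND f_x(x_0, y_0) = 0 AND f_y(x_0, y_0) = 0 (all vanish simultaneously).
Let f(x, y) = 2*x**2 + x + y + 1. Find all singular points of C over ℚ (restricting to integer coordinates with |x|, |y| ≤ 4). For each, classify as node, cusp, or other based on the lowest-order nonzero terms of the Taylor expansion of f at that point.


No singular points in the scanned grid; C is smooth there.

Compute partial derivatives:
  f_x = 4*x + 1.
  f_y = 1.
f_y = 1 is a nonzero constant, so f_y never vanishes: no point (x, y) can satisfy f = f_x = f_y = 0. In particular no (x, y) ∈ {−4, ..., 4}² is singular; the curve is smooth.


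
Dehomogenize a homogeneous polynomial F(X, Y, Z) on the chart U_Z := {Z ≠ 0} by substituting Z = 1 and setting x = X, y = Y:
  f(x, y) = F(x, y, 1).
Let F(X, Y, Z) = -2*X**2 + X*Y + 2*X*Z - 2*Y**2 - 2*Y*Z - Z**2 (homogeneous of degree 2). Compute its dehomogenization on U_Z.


f(x, y) = -2*x**2 + x*y + 2*x - 2*y**2 - 2*y - 1

On U_Z we set Z = 1. Each monomial c·X^i·Y^j·Z^k in F becomes c·x^i·y^j·1^k = c·x^i·y^j.
Substituting Z = 1: F(X, Y, 1) = -2*x**2 + x*y + 2*x - 2*y**2 - 2*y - 1.
Note: deg(f) ≤ deg(F) = 2; strict inequality happens when F is divisible by Z (lost terms).


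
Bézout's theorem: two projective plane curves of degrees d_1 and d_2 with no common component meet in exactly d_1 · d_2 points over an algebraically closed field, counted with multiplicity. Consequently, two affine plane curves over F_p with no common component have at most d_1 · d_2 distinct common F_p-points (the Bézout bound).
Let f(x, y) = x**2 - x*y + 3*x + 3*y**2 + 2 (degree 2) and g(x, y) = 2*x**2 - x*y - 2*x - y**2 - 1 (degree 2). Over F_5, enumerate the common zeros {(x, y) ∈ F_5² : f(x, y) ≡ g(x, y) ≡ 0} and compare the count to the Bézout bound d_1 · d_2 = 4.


Common zeros: {(2, 2)}; count = 1; Bézout bound = 4.

deg(f) = 2, deg(g) = 2, so Bézout bound = 4.
Scan x ∈ F_5. For each x, list the y ∈ F_5 with f(x, y) ≡ 0 and those with g(x, y) ≡ 0 (mod 5); the common zeros in that column are the intersection.
  x = 0: f ≡ 0 at y ∈ {1, 4}; g ≡ 0 at y ∈ {2, 3}; common: ∅.
  x = 1: f ≡ 0 at y ∈ {3, 4}; g ≡ 0 at y ∈ ∅; common: ∅.
  x = 2: f ≡ 0 at y ∈ {2}; g ≡ 0 at y ∈ {1, 2}; common: {2}.
  x = 3: f ≡ 0 at y ∈ {0, 1}; g ≡ 0 at y ∈ ∅; common: ∅.
  x = 4: f ≡ 0 at y ∈ {0, 3}; g ≡ 0 at y ∈ ∅; common: ∅.
Collecting: common zeros = {(2, 2)}, so the count is 1.
Comparison with the Bézout bound: 1 ≤ 4 = deg(f)·deg(g), as expected for curves with no common component (the affine F_5-count falls short of the bound because intersections may lie at infinity, over extension fields, or carry multiplicity).


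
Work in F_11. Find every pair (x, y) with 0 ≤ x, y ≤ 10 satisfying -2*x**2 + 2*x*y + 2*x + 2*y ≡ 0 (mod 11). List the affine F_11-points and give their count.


Affine F_11-points: {(0, 0), (1, 0), (2, 8), (3, 7), (4, 9), (5, 7), (6, 9), (7, 8), (8, 5), (9, 5)}; count = 10.

For each of the 121 pairs (x, y) ∈ F_11², evaluate f(x, y) mod 11. Record the zeros.
  x = 0: [0↦0, 1↦2, 2↦4, 3↦6, 4↦8, 5↦10, 6↦1, 7↦3, 8↦5, 9↦7, 10↦9]  zeros at y ∈ {0}
  x = 1: [0↦0, 1↦4, 2↦8, 3↦1, 4↦5, 5↦9, 6↦2, 7↦6, 8↦10, 9↦3, 10↦7]  zeros at y ∈ {0}
  x = 2: [0↦7, 1↦2, 2↦8, 3↦3, 4↦9, 5↦4, 6↦10, 7↦5, 8↦0, 9↦6, 10↦1]  zeros at y ∈ {8}
  x = 3: [0↦10, 1↦7, 2↦4, 3↦1, 4↦9, 5↦6, 6↦3, 7↦0, 8↦8, 9↦5, 10↦2]  zeros at y ∈ {7}
  x = 4: [0↦9, 1↦8, 2↦7, 3↦6, 4↦5, 5↦4, 6↦3, 7↦2, 8↦1, 9↦0, 10↦10]  zeros at y ∈ {9}
  x = 5: [0↦4, 1↦5, 2↦6, 3↦7, 4↦8, 5↦9, 6↦10, 7↦0, 8↦1, 9↦2, 10↦3]  zeros at y ∈ {7}
  x = 6: [0↦6, 1↦9, 2↦1, 3↦4, 4↦7, 5↦10, 6↦2, 7↦5, 8↦8, 9↦0, 10↦3]  zeros at y ∈ {9}
  x = 7: [0↦4, 1↦9, 2↦3, 3↦8, 4↦2, 5↦7, 6↦1, 7↦6, 8↦0, 9↦5, 10↦10]  zeros at y ∈ {8}
  x = 8: [0↦9, 1↦5, 2↦1, 3↦8, 4↦4, 5↦0, 6↦7, 7↦3, 8↦10, 9↦6, 10↦2]  zeros at y ∈ {5}
  x = 9: [0↦10, 1↦8, 2↦6, 3↦4, 4↦2, 5↦0, 6↦9, 7↦7, 8↦5, 9↦3, 10↦1]  zeros at y ∈ {5}
  x = 10: [0↦7, 1↦7, 2↦7, 3↦7, 4↦7, 5↦7, 6↦7, 7↦7, 8↦7, 9↦7, 10↦7]  zeros at y ∈ ∅
Collecting zeros: affine points = {(0, 0), (1, 0), (2, 8), (3, 7), (4, 9), (5, 7), (6, 9), (7, 8), (8, 5), (9, 5)}.
Total count |C(F_11)_aff| = 10.


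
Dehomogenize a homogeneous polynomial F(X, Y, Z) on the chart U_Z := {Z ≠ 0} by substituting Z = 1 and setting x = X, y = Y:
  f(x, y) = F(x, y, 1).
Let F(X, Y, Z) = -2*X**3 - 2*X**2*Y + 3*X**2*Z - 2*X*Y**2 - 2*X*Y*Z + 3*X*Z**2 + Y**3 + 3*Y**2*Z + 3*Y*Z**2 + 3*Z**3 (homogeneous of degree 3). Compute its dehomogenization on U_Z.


f(x, y) = -2*x**3 - 2*x**2*y + 3*x**2 - 2*x*y**2 - 2*x*y + 3*x + y**3 + 3*y**2 + 3*y + 3

On U_Z we set Z = 1. Each monomial c·X^i·Y^j·Z^k in F becomes c·x^i·y^j·1^k = c·x^i·y^j.
Substituting Z = 1: F(X, Y, 1) = -2*x**3 - 2*x**2*y + 3*x**2 - 2*x*y**2 - 2*x*y + 3*x + y**3 + 3*y**2 + 3*y + 3.
Note: deg(f) ≤ deg(F) = 3; strict inequality happens when F is divisible by Z (lost terms).


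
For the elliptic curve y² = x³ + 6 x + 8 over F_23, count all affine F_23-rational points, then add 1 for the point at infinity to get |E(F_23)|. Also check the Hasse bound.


Affine points = {(0, 10), (0, 13), (4, 2), (4, 21), (5, 5), (5, 18), (7, 5), (7, 18), (8, 4), (8, 19), (9, 3), (9, 20), (11, 5), (11, 18), (13, 11), (13, 12), (15, 0), (17, 3), (17, 20), (19, 9), (19, 14), (20, 3), (20, 20), (22, 1), (22, 22)}; affine count = 25; |E(F_23)| = 26.

Discriminant check: Δ ∝ 4a³ + 27b² = 4·6³ + 27·8² = 4·216 + 27·64 ≡ 16 (mod 23). Nonzero ⇒ E is nonsingular.
For each x ∈ F_23, compute rhs = x³ + 6·x + 8 mod 23, then count y ∈ F_23 with y² ≡ rhs.
  x = 0: rhs = 8, matching y values: 10, 13 (2 points).
  x = 1: rhs = 15, matching y values: none (0 points).
  x = 2: rhs = 5, matching y values: none (0 points).
  x = 3: rhs = 7, matching y values: none (0 points).
  x = 4: rhs = 4, matching y values: 2, 21 (2 points).
  x = 5: rhs = 2, matching y values: 5, 18 (2 points).
  x = 6: rhs = 7, matching y values: none (0 points).
  x = 7: rhs = 2, matching y values: 5, 18 (2 points).
  x = 8: rhs = 16, matching y values: 4, 19 (2 points).
  x = 9: rhs = 9, matching y values: 3, 20 (2 points).
  x = 10: rhs = 10, matching y values: none (0 points).
  x = 11: rhs = 2, matching y values: 5, 18 (2 points).
  x = 12: rhs = 14, matching y values: none (0 points).
  x = 13: rhs = 6, matching y values: 11, 12 (2 points).
  x = 14: rhs = 7, matching y values: none (0 points).
  x = 15: rhs = 0, matching y values: 0 (1 points).
  x = 16: rhs = 14, matching y values: none (0 points).
  x = 17: rhs = 9, matching y values: 3, 20 (2 points).
  x = 18: rhs = 14, matching y values: none (0 points).
  x = 19: rhs = 12, matching y values: 9, 14 (2 points).
  x = 20: rhs = 9, matching y values: 3, 20 (2 points).
  x = 21: rhs = 11, matching y values: none (0 points).
  x = 22: rhs = 1, matching y values: 1, 22 (2 points).
Total affine count: 25.
Full point count |E(F_23)| = 25 + 1 = 26.
Hasse bound: |26 − (23+1)| = |2| = 2 ≤ 2√23 ≈ 9.5917 ✓.


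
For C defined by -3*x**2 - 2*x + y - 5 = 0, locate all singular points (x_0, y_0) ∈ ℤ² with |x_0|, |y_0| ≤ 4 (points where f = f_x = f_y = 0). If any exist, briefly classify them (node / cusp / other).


No singular points in the scanned grid; C is smooth there.

Compute partial derivatives:
  f_x = -6*x - 2.
  f_y = 1.
f_y = 1 is a nonzero constant, so f_y never vanishes: no point (x, y) can satisfy f = f_x = f_y = 0. In particular no (x, y) ∈ {−4, ..., 4}² is singular; the curve is smooth.


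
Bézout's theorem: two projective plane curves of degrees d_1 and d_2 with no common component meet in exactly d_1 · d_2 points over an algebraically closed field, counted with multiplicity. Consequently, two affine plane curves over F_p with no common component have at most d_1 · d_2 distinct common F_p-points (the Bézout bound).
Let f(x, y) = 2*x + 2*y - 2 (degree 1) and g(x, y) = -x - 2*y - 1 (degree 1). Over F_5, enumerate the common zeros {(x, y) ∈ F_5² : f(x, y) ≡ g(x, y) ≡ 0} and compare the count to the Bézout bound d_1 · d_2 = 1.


Common zeros: {(3, 3)}; count = 1; Bézout bound = 1.

deg(f) = 1, deg(g) = 1, so Bézout bound = 1.
Scan x ∈ F_5. For each x, list the y ∈ F_5 with f(x, y) ≡ 0 and those with g(x, y) ≡ 0 (mod 5); the common zeros in that column are the intersection.
  x = 0: f ≡ 0 at y ∈ {1}; g ≡ 0 at y ∈ {2}; common: ∅.
  x = 1: f ≡ 0 at y ∈ {0}; g ≡ 0 at y ∈ {4}; common: ∅.
  x = 2: f ≡ 0 at y ∈ {4}; g ≡ 0 at y ∈ {1}; common: ∅.
  x = 3: f ≡ 0 at y ∈ {3}; g ≡ 0 at y ∈ {3}; common: {3}.
  x = 4: f ≡ 0 at y ∈ {2}; g ≡ 0 at y ∈ {0}; common: ∅.
Collecting: common zeros = {(3, 3)}, so the count is 1.
Comparison with the Bézout bound: 1 ≤ 1 = deg(f)·deg(g), as expected for curves with no common component (the bound is attained).


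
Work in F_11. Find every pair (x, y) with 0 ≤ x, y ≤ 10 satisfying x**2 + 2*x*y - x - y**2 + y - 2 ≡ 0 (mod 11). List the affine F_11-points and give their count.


Affine F_11-points: {(0, 5), (0, 7), (1, 1), (1, 2), (2, 0), (2, 5), (4, 10), (7, 2), (9, 1), (9, 7), (10, 0), (10, 10)}; count = 12.

For each of the 121 pairs (x, y) ∈ F_11², evaluate f(x, y) mod 11. Record the zeros.
  x = 0: [0↦9, 1↦9, 2↦7, 3↦3, 4↦8, 5↦0, 6↦1, 7↦0, 8↦8, 9↦3, 10↦7]  zeros at y ∈ {5, 7}
  x = 1: [0↦9, 1↦0, 2↦0, 3↦9, 4↦5, 5↦10, 6↦2, 7↦3, 8↦2, 9↦10, 10↦5]  zeros at y ∈ {1, 2}
  x = 2: [0↦0, 1↦4, 2↦6, 3↦6, 4↦4, 5↦0, 6↦5, 7↦8, 8↦9, 9↦8, 10↦5]  zeros at y ∈ {0, 5}
  x = 3: [0↦4, 1↦10, 2↦3, 3↦5, 4↦5, 5↦3, 6↦10, 7↦4, 8↦7, 9↦8, 10↦7]  zeros at y ∈ ∅
  x = 4: [0↦10, 1↦7, 2↦2, 3↦6, 4↦8, 5↦8, 6↦6, 7↦2, 8↦7, 9↦10, 10↦0]  zeros at y ∈ {10}
  x = 5: [0↦7, 1↦6, 2↦3, 3↦9, 4↦2, 5↦4, 6↦4, 7↦2, 8↦9, 9↦3, 10↦6]  zeros at y ∈ ∅
  x = 6: [0↦6, 1↦7, 2↦6, 3↦3, 4↦9, 5↦2, 6↦4, 7↦4, 8↦2, 9↦9, 10↦3]  zeros at y ∈ ∅
  x = 7: [0↦7, 1↦10, 2↦0, 3↦10, 4↦7, 5↦2, 6↦6, 7↦8, 8↦8, 9↦6, 10↦2]  zeros at y ∈ {2}
  x = 8: [0↦10, 1↦4, 2↦7, 3↦8, 4↦7, 5↦4, 6↦10, 7↦3, 8↦5, 9↦5, 10↦3]  zeros at y ∈ ∅
  x = 9: [0↦4, 1↦0, 2↦5, 3↦8, 4↦9, 5↦8, 6↦5, 7↦0, 8↦4, 9↦6, 10↦6]  zeros at y ∈ {1, 7}
  x = 10: [0↦0, 1↦9, 2↦5, 3↦10, 4↦2, 5↦3, 6↦2, 7↦10, 8↦5, 9↦9, 10↦0]  zeros at y ∈ {0, 10}
Collecting zeros: affine points = {(0, 5), (0, 7), (1, 1), (1, 2), (2, 0), (2, 5), (4, 10), (7, 2), (9, 1), (9, 7), (10, 0), (10, 10)}.
Total count |C(F_11)_aff| = 12.


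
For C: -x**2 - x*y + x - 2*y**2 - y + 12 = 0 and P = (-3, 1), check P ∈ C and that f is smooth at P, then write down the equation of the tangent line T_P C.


Tangent line at P: 6*x - 2*y + 20 = 0.

Step 1: f(-3, 1) = 0, so P lies on C.
Step 2: partial derivatives
  f_x(x, y) = -2*x - y + 1, f_y(x, y) = -x - 4*y - 1.
  f_x(P) = 6, f_y(P) = -2 (gradient nonzero, so P is smooth).
Step 3: tangent line at P: 6·(x − -3) + -2·(y − 1) = 0.
Expanding: 6*x - 2*y + 20 = 0.


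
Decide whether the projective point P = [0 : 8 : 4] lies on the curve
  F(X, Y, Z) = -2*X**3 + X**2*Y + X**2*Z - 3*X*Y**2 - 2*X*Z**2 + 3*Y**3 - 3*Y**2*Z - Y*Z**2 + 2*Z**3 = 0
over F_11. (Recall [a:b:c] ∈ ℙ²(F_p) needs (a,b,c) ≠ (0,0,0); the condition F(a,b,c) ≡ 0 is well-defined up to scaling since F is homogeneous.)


F(0,8,4) ≡ 9 (mod 11); P is NOT on the curve.

Evaluate F(0, 8, 4) term-by-term (mod 11).
  -2*X**3 ↦ -2·0·1·1 = 0
  X**2*Y ↦ 1·0·8·1 = 0
  X**2*Z ↦ 1·0·1·4 = 0
  -3*X*Y**2 ↦ -3·0·64·1 = 0
  -2*X*Z**2 ↦ -2·0·1·16 = 0
  3*Y**3 ↦ 3·1·512·1 = 1536
  -3*Y**2*Z ↦ -3·1·64·4 = -768
  -Y*Z**2 ↦ -1·1·8·16 = -128
  2*Z**3 ↦ 2·1·1·64 = 128
Sum: F(0, 8, 4) = (0) + (0) + (0) + (0) + (0) + (1536) + (-768) + (-128) + (128) = 768.
Reducing mod 11: 768 ≡ 9 (mod 11).
Since F(a, b, c) ≡ 9 ≠ 0 (mod 11), P does NOT lie on the curve.


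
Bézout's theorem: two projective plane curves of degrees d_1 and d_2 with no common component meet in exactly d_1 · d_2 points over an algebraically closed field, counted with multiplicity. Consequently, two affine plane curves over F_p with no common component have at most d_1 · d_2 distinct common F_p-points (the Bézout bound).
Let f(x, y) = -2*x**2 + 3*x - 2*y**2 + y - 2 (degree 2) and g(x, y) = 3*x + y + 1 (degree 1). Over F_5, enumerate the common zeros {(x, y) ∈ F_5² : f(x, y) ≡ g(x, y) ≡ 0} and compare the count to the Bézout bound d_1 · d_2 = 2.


Common zeros: {(0, 4)}; count = 1; Bézout bound = 2.

deg(f) = 2, deg(g) = 1, so Bézout bound = 2.
Scan x ∈ F_5. For each x, list the y ∈ F_5 with f(x, y) ≡ 0 and those with g(x, y) ≡ 0 (mod 5); the common zeros in that column are the intersection.
  x = 0: f ≡ 0 at y ∈ {4}; g ≡ 0 at y ∈ {4}; common: {4}.
  x = 1: f ≡ 0 at y ∈ ∅; g ≡ 0 at y ∈ {1}; common: ∅.
  x = 2: f ≡ 0 at y ∈ {1, 2}; g ≡ 0 at y ∈ {3}; common: ∅.
  x = 3: f ≡ 0 at y ∈ ∅; g ≡ 0 at y ∈ {0}; common: ∅.
  x = 4: f ≡ 0 at y ∈ {4}; g ≡ 0 at y ∈ {2}; common: ∅.
Collecting: common zeros = {(0, 4)}, so the count is 1.
Comparison with the Bézout bound: 1 ≤ 2 = deg(f)·deg(g), as expected for curves with no common component (the affine F_5-count falls short of the bound because intersections may lie at infinity, over extension fields, or carry multiplicity).


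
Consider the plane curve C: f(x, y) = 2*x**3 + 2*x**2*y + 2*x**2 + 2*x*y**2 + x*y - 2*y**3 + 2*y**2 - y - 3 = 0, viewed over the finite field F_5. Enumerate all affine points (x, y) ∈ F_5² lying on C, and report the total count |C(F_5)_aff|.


Affine F_5-points: {(1, 1), (1, 2), (1, 4), (2, 4), (3, 1), (3, 2), (4, 1)}; count = 7.

For each of the 25 pairs (x, y) ∈ F_5², evaluate f(x, y) mod 5. Record the zeros.
  x = 0: [0↦2, 1↦1, 2↦2, 3↦3, 4↦2]  zeros at y ∈ ∅
  x = 1: [0↦1, 1↦0, 2↦0, 3↦4, 4↦0]  zeros at y ∈ {1, 2, 4}
  x = 2: [0↦1, 1↦4, 2↦2, 3↦3, 4↦0]  zeros at y ∈ {4}
  x = 3: [0↦4, 1↦0, 2↦0, 3↦2, 4↦4]  zeros at y ∈ {1, 2}
  x = 4: [0↦2, 1↦0, 2↦1, 3↦3, 4↦4]  zeros at y ∈ {1}
Collecting zeros: affine points = {(1, 1), (1, 2), (1, 4), (2, 4), (3, 1), (3, 2), (4, 1)}.
Total count |C(F_5)_aff| = 7.


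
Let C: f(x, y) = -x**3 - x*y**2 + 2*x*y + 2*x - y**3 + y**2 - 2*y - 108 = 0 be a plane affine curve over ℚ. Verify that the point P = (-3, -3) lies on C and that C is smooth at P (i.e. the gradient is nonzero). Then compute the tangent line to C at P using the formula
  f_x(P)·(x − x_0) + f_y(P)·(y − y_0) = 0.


Tangent line at P: -40*x - 59*y - 297 = 0.

Step 1: f(-3, -3) = 0, so P lies on C.
Step 2: partial derivatives
  f_x(x, y) = -3*x**2 - y**2 + 2*y + 2, f_y(x, y) = -2*x*y + 2*x - 3*y**2 + 2*y - 2.
  f_x(P) = -40, f_y(P) = -59 (gradient nonzero, so P is smooth).
Step 3: tangent line at P: -40·(x − -3) + -59·(y − -3) = 0.
Expanding: -40*x - 59*y - 297 = 0.


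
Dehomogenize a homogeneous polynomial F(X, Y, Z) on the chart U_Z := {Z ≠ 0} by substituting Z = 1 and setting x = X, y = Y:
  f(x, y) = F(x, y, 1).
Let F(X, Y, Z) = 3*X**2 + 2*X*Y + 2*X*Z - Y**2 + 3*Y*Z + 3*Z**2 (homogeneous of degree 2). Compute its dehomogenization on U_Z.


f(x, y) = 3*x**2 + 2*x*y + 2*x - y**2 + 3*y + 3

On U_Z we set Z = 1. Each monomial c·X^i·Y^j·Z^k in F becomes c·x^i·y^j·1^k = c·x^i·y^j.
Substituting Z = 1: F(X, Y, 1) = 3*x**2 + 2*x*y + 2*x - y**2 + 3*y + 3.
Note: deg(f) ≤ deg(F) = 2; strict inequality happens when F is divisible by Z (lost terms).
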